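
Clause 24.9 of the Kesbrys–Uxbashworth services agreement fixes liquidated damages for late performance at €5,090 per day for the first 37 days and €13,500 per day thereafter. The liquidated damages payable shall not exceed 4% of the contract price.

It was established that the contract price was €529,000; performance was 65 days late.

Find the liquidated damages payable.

First 37 days: 37 × €5,090 = €188,330
Remaining days: (65 − 37) × €13,500 = €378,000
Accrued per-day damages: €188,330 + €378,000 = €566,330
Cap: 4% of €529,000 = €21,160
Cap at €21,160: €566,330 exceeds the cap → €21,160

€21,160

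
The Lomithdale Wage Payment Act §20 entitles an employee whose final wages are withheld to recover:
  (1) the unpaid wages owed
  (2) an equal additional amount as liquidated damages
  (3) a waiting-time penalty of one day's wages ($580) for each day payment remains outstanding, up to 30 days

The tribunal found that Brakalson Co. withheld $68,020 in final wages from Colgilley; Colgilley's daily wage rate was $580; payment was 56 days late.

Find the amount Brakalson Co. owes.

Liquidated damages (equal amount): $68,020
Penalty days: min(56, 30) = 30
Waiting-time penalty: 30 × $580 = $17,400
Total award: $68,020 + $68,020 + $17,400 = $153,440

$153,440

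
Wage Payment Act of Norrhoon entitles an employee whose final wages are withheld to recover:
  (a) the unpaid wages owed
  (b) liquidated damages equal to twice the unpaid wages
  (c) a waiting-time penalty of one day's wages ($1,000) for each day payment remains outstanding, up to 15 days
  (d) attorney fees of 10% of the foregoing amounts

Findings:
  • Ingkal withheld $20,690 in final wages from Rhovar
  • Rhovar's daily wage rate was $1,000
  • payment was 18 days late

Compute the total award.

Doubled: 2 × $20,690 = $41,380
Penalty days: min(18, 15) = 15
Waiting-time penalty: 15 × $1,000 = $15,000
Subtotal: $20,690 + $41,380 + $15,000 = $77,070
Attorney fees: 10% of $77,070 = $7,707
Total award: $77,070 + $7,707 = $84,777

Total award: $84,777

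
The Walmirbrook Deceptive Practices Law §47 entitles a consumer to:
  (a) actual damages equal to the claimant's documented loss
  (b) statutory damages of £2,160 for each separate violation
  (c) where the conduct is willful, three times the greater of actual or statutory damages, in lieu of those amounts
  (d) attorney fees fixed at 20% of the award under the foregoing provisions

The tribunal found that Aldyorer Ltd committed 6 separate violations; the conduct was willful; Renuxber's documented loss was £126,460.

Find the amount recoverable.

£455,256

Statutory damages: 6 × £2,160 = £12,960
Greater of actual damages (£126,460) or statutory damages (£12,960): £126,460
Trebled: 3 × £126,460 = £379,380
Attorney fees: 20% of £379,380 = £75,876
Total recovery: £379,380 + £75,876 = £455,256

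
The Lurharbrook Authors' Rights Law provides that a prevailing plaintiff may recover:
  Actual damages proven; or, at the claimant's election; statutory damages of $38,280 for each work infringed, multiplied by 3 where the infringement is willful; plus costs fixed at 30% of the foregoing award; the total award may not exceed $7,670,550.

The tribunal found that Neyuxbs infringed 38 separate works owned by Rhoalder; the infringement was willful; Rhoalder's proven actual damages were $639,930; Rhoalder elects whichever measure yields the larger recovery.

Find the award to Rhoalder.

Statutory damages: 38 × $38,280 = $1,454,640
Trebled: 3 × $1,454,640 = $4,363,920
Greater of actual damages ($639,930) or enhanced statutory damages ($4,363,920): $4,363,920
Costs: 30% of $4,363,920 = $1,309,176
Award plus costs: $4,363,920 + $1,309,176 = $5,673,096
Cap at $7,670,550: $5,673,096 is within the cap, no reduction.

$5,673,096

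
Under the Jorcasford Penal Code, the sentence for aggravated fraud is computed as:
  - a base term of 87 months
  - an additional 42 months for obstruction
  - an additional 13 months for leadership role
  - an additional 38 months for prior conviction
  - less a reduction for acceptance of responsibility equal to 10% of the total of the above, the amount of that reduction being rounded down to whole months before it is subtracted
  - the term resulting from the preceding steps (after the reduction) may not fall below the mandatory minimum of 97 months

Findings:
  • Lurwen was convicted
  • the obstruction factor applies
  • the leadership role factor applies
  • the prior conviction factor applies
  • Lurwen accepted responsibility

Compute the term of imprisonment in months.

Sentence: 162 months

Obstruction enhancement: +42 months
Leadership role enhancement: +13 months
Prior conviction enhancement: +38 months
Adjusted term: 87 months + 42 months + 13 months + 38 months = 180 months
Acceptance of responsibility reduction: 10% of 180 months = 18 months (rounded down)
After reduction: 180 − 18 = 162 months
Minimum 97 months: 162 months meets the minimum, no increase.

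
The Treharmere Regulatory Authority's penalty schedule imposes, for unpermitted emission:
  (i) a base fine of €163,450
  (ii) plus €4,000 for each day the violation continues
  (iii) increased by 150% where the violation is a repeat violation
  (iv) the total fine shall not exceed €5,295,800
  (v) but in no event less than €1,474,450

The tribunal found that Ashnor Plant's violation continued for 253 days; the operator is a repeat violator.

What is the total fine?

€2,938,625

Per-day component: 253 × €4,000 = €1,012,000
Base plus per-day: €163,450 + €1,012,000 = €1,175,450
Enhancement: 150% of €1,175,450 = €1,763,175
Enhanced fine: €1,175,450 + €1,763,175 = €2,938,625
Cap at €5,295,800: €2,938,625 is within the cap, no reduction.
Minimum €1,474,450: €2,938,625 meets the minimum, no increase.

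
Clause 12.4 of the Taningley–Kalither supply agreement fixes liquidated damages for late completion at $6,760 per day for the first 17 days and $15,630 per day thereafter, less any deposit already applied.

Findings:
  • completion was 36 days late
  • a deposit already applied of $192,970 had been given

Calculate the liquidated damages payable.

Liquidated damages: $218,920

First 17 days: 17 × $6,760 = $114,920
Remaining days: (36 − 17) × $15,630 = $296,970
Accrued per-day damages: $114,920 + $296,970 = $411,890
Less deposit already applied: $411,890 − $192,970 = $218,920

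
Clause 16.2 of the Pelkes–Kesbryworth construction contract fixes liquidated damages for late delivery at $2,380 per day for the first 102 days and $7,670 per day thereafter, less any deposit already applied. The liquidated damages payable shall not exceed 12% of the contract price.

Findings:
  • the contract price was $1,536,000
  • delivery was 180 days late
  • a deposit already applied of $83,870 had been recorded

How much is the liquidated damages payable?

First 102 days: 102 × $2,380 = $242,760
Remaining days: (180 − 102) × $7,670 = $598,260
Accrued per-day damages: $242,760 + $598,260 = $841,020
Less deposit already applied: $841,020 − $83,870 = $757,150
Cap: 12% of $1,536,000 = $184,320
Cap at $184,320: $757,150 exceeds the cap → $184,320

$184,320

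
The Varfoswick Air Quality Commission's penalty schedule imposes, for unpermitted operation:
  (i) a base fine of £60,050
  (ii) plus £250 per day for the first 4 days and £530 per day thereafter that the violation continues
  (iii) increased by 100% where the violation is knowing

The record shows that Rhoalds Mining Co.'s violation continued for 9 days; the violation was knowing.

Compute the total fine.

£127,400

First 4 days: 4 × £250 = £1,000
Remaining days: (9 − 4) × £530 = £2,650
Per-day component: £1,000 + £2,650 = £3,650
Base plus per-day: £60,050 + £3,650 = £63,700
Enhancement: 100% of £63,700 = £63,700
Enhanced fine: £63,700 + £63,700 = £127,400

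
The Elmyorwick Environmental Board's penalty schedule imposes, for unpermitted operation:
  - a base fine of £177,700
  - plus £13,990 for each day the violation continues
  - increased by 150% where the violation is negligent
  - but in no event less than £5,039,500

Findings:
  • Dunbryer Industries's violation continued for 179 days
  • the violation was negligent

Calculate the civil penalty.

Per-day component: 179 × £13,990 = £2,504,210
Base plus per-day: £177,700 + £2,504,210 = £2,681,910
Enhancement: 150% of £2,681,910 = £4,022,865
Enhanced fine: £2,681,910 + £4,022,865 = £6,704,775
Minimum £5,039,500: £6,704,775 meets the minimum, no increase.

£6,704,775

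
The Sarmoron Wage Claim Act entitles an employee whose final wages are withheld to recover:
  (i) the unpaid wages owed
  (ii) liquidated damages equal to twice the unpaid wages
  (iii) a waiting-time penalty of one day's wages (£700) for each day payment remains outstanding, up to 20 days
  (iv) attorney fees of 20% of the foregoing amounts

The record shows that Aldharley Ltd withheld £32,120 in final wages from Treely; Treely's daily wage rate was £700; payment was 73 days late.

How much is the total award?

Doubled: 2 × £32,120 = £64,240
Penalty days: min(73, 20) = 20
Waiting-time penalty: 20 × £700 = £14,000
Subtotal: £32,120 + £64,240 + £14,000 = £110,360
Attorney fees: 20% of £110,360 = £22,072
Total award: £110,360 + £22,072 = £132,432

Total award: £132,432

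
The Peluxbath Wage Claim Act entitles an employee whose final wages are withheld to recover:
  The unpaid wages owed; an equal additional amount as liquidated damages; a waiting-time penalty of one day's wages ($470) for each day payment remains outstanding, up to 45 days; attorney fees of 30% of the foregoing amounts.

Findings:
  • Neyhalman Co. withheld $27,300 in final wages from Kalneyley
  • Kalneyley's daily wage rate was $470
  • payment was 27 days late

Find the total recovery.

Liquidated damages (equal amount): $27,300
Penalty days: min(27, 45) = 27
Waiting-time penalty: 27 × $470 = $12,690
Subtotal: $27,300 + $27,300 + $12,690 = $67,290
Attorney fees: 30% of $67,290 = $20,187
Total award: $67,290 + $20,187 = $87,477

$87,477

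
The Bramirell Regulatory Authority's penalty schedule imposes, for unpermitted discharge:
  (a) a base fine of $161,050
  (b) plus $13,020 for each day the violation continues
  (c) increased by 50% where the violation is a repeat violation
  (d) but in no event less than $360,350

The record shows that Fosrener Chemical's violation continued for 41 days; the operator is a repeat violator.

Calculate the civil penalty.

Per-day component: 41 × $13,020 = $533,820
Base plus per-day: $161,050 + $533,820 = $694,870
Enhancement: 50% of $694,870 = $347,435
Enhanced fine: $694,870 + $347,435 = $1,042,305
Minimum $360,350: $1,042,305 meets the minimum, no increase.

$1,042,305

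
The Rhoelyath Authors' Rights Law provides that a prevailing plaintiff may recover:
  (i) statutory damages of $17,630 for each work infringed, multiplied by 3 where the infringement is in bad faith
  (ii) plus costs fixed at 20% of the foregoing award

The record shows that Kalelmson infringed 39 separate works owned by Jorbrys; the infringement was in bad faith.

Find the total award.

Statutory damages: 39 × $17,630 = $687,570
Trebled: 3 × $687,570 = $2,062,710
Costs: 20% of $2,062,710 = $412,542
Award plus costs: $2,062,710 + $412,542 = $2,475,252

$2,475,252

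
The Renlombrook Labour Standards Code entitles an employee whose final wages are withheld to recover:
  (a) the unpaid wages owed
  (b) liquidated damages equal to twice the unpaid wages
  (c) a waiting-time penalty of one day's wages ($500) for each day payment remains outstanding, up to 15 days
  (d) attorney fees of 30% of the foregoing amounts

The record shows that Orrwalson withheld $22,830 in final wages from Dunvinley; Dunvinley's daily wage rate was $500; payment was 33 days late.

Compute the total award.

Total award: $98,787

Doubled: 2 × $22,830 = $45,660
Penalty days: min(33, 15) = 15
Waiting-time penalty: 15 × $500 = $7,500
Subtotal: $22,830 + $45,660 + $7,500 = $75,990
Attorney fees: 30% of $75,990 = $22,797
Total award: $75,990 + $22,797 = $98,787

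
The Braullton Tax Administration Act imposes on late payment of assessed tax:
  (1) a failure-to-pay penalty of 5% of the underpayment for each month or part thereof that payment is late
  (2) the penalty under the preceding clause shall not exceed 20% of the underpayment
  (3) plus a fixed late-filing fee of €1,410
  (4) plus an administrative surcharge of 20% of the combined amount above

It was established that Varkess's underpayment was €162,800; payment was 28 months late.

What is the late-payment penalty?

€40,764

Accrued rate: 5% × 28 = 140%, capped at 20% → 20%
Failure-to-pay penalty: 20% of €162,800 = €32,560
Penalty before surcharge: €32,560 + €1,410 = €33,970
Administrative surcharge: 20% of €33,970 = €6,794
Total penalty: €33,970 + €6,794 = €40,764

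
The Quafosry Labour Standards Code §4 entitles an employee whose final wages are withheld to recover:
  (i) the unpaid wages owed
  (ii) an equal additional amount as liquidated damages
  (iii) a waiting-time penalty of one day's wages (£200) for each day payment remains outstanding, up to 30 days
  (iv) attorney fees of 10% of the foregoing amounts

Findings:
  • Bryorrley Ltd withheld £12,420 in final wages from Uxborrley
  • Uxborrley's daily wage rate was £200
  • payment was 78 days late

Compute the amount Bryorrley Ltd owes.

Liquidated damages (equal amount): £12,420
Penalty days: min(78, 30) = 30
Waiting-time penalty: 30 × £200 = £6,000
Subtotal: £12,420 + £12,420 + £6,000 = £30,840
Attorney fees: 10% of £30,840 = £3,084
Total award: £30,840 + £3,084 = £33,924

£33,924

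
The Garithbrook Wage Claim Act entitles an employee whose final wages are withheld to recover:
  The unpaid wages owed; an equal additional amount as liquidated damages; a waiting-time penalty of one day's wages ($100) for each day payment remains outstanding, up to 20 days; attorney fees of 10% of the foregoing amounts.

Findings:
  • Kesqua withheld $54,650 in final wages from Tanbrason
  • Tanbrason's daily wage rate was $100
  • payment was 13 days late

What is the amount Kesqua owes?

Liquidated damages (equal amount): $54,650
Penalty days: min(13, 20) = 13
Waiting-time penalty: 13 × $100 = $1,300
Subtotal: $54,650 + $54,650 + $1,300 = $110,600
Attorney fees: 10% of $110,600 = $11,060
Total award: $110,600 + $11,060 = $121,660

$121,660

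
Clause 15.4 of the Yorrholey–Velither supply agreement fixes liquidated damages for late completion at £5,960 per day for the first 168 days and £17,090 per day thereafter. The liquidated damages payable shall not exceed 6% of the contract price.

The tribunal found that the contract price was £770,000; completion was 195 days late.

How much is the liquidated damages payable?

£46,200

First 168 days: 168 × £5,960 = £1,001,280
Remaining days: (195 − 168) × £17,090 = £461,430
Accrued per-day damages: £1,001,280 + £461,430 = £1,462,710
Cap: 6% of £770,000 = £46,200
Cap at £46,200: £1,462,710 exceeds the cap → £46,200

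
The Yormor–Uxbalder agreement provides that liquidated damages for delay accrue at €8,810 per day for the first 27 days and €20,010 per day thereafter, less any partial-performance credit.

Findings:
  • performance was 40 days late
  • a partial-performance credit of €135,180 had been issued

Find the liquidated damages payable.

Liquidated damages: €362,820

First 27 days: 27 × €8,810 = €237,870
Remaining days: (40 − 27) × €20,010 = €260,130
Accrued per-day damages: €237,870 + €260,130 = €498,000
Less partial-performance credit: €498,000 − €135,180 = €362,820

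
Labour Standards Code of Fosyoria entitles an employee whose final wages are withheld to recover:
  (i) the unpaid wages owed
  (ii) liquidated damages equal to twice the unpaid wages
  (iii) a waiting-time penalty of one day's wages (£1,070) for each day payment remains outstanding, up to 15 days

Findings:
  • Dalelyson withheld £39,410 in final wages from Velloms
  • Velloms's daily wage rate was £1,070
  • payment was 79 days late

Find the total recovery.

Doubled: 2 × £39,410 = £78,820
Penalty days: min(79, 15) = 15
Waiting-time penalty: 15 × £1,070 = £16,050
Total award: £39,410 + £78,820 + £16,050 = £134,280

Total award: £134,280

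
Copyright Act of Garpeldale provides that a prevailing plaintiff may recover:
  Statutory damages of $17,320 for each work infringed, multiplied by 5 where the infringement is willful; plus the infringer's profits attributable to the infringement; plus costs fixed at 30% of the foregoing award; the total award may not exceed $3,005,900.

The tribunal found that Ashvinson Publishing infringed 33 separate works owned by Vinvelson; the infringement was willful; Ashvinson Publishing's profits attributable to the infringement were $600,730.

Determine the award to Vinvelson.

$3,005,900

Statutory damages: 33 × $17,320 = $571,560
Multiplied by 5: 5 × $571,560 = $2,857,800
Combined award: $2,857,800 + $600,730 = $3,458,530
Costs: 30% of $3,458,530 = $1,037,559
Award plus costs: $3,458,530 + $1,037,559 = $4,496,089
Cap at $3,005,900: $4,496,089 exceeds the cap → $3,005,900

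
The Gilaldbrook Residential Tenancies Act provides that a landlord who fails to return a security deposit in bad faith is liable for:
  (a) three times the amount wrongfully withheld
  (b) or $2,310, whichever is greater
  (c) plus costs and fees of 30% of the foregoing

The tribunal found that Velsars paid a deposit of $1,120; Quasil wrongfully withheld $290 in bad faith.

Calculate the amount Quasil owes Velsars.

Trebled: 3 × $290 = $870
Minimum $2,310: $870 is below the minimum → $2,310
Costs and fees: 30% of $2,310 = $693
Total recovery: $2,310 + $693 = $3,003

$3,003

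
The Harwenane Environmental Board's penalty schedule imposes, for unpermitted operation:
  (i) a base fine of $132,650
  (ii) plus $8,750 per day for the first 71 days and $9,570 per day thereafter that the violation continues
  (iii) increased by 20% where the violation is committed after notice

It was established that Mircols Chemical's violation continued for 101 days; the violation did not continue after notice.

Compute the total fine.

$1,041,000

First 71 days: 71 × $8,750 = $621,250
Remaining days: (101 − 71) × $9,570 = $287,100
Per-day component: $621,250 + $287,100 = $908,350
Base plus per-day: $132,650 + $908,350 = $1,041,000
The violation did not continue after notice: no 20% increase.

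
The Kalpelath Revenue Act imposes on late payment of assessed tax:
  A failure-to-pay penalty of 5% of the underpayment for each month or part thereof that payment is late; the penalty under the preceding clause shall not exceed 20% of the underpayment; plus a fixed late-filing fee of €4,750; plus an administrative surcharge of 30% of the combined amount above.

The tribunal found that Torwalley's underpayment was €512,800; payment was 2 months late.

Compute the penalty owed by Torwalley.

€72,839

Accrued rate: 5% × 2 = 10%, capped at 20% → 10%
Failure-to-pay penalty: 10% of €512,800 = €51,280
Penalty before surcharge: €51,280 + €4,750 = €56,030
Administrative surcharge: 30% of €56,030 = €16,809
Total penalty: €56,030 + €16,809 = €72,839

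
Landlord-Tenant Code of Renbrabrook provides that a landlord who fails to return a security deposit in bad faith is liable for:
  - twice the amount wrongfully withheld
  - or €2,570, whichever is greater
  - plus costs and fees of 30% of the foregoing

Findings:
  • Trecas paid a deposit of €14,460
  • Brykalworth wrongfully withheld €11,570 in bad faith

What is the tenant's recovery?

€30,082

Doubled: 2 × €11,570 = €23,140
Minimum €2,570: €23,140 meets the minimum, no increase.
Costs and fees: 30% of €23,140 = €6,942
Total recovery: €23,140 + €6,942 = €30,082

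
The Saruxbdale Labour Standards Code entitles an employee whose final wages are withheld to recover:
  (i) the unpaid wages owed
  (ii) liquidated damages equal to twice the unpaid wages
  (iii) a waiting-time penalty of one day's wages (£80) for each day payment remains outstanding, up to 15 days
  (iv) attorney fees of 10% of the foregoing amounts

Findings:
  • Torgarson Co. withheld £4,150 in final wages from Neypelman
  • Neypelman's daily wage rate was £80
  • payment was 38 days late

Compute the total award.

Doubled: 2 × £4,150 = £8,300
Penalty days: min(38, 15) = 15
Waiting-time penalty: 15 × £80 = £1,200
Subtotal: £4,150 + £8,300 + £1,200 = £13,650
Attorney fees: 10% of £13,650 = £1,365
Total award: £13,650 + £1,365 = £15,015

£15,015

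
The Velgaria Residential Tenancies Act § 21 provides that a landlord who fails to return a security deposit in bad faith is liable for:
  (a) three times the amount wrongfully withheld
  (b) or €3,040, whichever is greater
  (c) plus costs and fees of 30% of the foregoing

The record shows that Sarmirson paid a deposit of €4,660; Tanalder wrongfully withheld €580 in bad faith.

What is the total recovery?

Recovery: €3,952

Trebled: 3 × €580 = €1,740
Minimum €3,040: €1,740 is below the minimum → €3,040
Costs and fees: 30% of €3,040 = €912
Total recovery: €3,040 + €912 = €3,952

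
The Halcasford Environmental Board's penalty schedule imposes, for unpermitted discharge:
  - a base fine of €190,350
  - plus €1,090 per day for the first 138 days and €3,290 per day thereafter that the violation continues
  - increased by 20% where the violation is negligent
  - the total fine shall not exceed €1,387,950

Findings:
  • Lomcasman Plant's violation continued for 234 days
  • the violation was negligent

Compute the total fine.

€787,932

First 138 days: 138 × €1,090 = €150,420
Remaining days: (234 − 138) × €3,290 = €315,840
Per-day component: €150,420 + €315,840 = €466,260
Base plus per-day: €190,350 + €466,260 = €656,610
Enhancement: 20% of €656,610 = €131,322
Enhanced fine: €656,610 + €131,322 = €787,932
Cap at €1,387,950: €787,932 is within the cap, no reduction.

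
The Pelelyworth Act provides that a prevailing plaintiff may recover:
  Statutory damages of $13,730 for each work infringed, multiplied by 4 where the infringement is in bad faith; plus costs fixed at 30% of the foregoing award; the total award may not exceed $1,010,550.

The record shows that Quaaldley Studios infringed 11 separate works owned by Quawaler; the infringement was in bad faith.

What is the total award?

Statutory damages: 11 × $13,730 = $151,030
Multiplied by 4: 4 × $151,030 = $604,120
Costs: 30% of $604,120 = $181,236
Award plus costs: $604,120 + $181,236 = $785,356
Cap at $1,010,550: $785,356 is within the cap, no reduction.

Award: $785,356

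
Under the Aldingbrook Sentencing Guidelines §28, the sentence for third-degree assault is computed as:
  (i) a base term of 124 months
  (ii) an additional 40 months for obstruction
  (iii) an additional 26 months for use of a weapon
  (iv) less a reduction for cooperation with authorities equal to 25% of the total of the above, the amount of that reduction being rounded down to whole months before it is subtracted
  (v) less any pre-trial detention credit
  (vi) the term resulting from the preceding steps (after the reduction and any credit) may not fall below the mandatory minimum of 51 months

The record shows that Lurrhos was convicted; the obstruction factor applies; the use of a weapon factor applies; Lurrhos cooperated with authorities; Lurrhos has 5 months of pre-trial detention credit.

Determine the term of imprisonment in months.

Obstruction enhancement: +40 months
Use of a weapon enhancement: +26 months
Adjusted term: 124 months + 40 months + 26 months = 190 months
Cooperation with authorities reduction: 25% of 190 months = 47 months (rounded down)
After reduction: 190 − 47 = 143 months
Less pre-trial detention credit: 143 months − 5 months = 138 months
Minimum 51 months: 138 months meets the minimum, no increase.

138 months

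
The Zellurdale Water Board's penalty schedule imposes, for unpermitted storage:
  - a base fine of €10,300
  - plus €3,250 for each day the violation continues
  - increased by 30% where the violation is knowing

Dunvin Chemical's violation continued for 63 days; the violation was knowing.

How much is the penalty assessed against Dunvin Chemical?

€279,565

Per-day component: 63 × €3,250 = €204,750
Base plus per-day: €10,300 + €204,750 = €215,050
Enhancement: 30% of €215,050 = €64,515
Enhanced fine: €215,050 + €64,515 = €279,565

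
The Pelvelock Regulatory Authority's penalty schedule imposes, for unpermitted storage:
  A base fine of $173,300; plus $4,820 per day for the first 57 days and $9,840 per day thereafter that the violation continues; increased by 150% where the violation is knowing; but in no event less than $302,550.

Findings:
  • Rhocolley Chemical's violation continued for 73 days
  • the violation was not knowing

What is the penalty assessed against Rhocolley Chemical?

First 57 days: 57 × $4,820 = $274,740
Remaining days: (73 − 57) × $9,840 = $157,440
Per-day component: $274,740 + $157,440 = $432,180
Base plus per-day: $173,300 + $432,180 = $605,480
The violation was not knowing: no 150% increase.
Minimum $302,550: $605,480 meets the minimum, no increase.

$605,480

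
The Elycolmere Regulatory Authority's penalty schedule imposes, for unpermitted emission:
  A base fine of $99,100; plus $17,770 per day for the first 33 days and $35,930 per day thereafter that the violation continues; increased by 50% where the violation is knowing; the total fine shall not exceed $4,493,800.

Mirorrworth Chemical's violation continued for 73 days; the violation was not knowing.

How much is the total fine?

First 33 days: 33 × $17,770 = $586,410
Remaining days: (73 − 33) × $35,930 = $1,437,200
Per-day component: $586,410 + $1,437,200 = $2,023,610
Base plus per-day: $99,100 + $2,023,610 = $2,122,710
The violation was not knowing: no 50% increase.
Cap at $4,493,800: $2,122,710 is within the cap, no reduction.

$2,122,710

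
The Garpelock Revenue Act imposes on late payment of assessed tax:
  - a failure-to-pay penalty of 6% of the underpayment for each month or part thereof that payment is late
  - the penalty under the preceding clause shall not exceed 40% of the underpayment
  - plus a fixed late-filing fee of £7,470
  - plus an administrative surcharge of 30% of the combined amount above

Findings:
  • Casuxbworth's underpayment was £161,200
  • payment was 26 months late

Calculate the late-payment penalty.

Accrued rate: 6% × 26 = 156%, capped at 40% → 40%
Failure-to-pay penalty: 40% of £161,200 = £64,480
Penalty before surcharge: £64,480 + £7,470 = £71,950
Administrative surcharge: 30% of £71,950 = £21,585
Total penalty: £71,950 + £21,585 = £93,535

Penalty: £93,535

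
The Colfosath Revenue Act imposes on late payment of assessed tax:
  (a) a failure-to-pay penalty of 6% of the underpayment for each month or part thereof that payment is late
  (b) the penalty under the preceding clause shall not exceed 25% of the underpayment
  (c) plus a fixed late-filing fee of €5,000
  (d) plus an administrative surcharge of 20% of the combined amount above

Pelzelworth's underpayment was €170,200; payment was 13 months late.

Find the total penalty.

Accrued rate: 6% × 13 = 78%, capped at 25% → 25%
Failure-to-pay penalty: 25% of €170,200 = €42,550
Penalty before surcharge: €42,550 + €5,000 = €47,550
Administrative surcharge: 20% of €47,550 = €9,510
Total penalty: €47,550 + €9,510 = €57,060

€57,060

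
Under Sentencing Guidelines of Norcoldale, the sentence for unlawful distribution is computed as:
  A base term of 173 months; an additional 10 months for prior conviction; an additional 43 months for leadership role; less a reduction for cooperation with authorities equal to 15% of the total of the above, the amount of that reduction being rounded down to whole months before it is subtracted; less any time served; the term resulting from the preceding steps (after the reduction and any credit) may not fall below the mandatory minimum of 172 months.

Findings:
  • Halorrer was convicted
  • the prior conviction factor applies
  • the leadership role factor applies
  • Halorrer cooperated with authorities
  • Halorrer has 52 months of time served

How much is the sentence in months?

Prior conviction enhancement: +10 months
Leadership role enhancement: +43 months
Adjusted term: 173 months + 10 months + 43 months = 226 months
Cooperation with authorities reduction: 15% of 226 months = 33 months (rounded down)
After reduction: 226 − 33 = 193 months
Less time served: 193 months − 52 months = 141 months
Minimum 172 months: 141 months is below the minimum → 172 months

172 months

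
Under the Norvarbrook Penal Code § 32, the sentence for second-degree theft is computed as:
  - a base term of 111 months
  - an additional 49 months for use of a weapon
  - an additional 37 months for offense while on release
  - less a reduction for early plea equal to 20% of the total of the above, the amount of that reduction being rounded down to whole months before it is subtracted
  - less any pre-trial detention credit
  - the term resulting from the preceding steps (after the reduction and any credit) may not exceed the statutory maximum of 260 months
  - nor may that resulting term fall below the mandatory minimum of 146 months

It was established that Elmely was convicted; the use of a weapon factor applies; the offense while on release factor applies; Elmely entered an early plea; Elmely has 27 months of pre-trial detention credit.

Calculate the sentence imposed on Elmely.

Use of a weapon enhancement: +49 months
Offense while on release enhancement: +37 months
Adjusted term: 111 months + 49 months + 37 months = 197 months
Early plea reduction: 20% of 197 months = 39 months (rounded down)
After reduction: 197 − 39 = 158 months
Less pre-trial detention credit: 158 months − 27 months = 131 months
Cap at 260 months: 131 months is within the cap, no reduction.
Minimum 146 months: 131 months is below the minimum → 146 months

146 months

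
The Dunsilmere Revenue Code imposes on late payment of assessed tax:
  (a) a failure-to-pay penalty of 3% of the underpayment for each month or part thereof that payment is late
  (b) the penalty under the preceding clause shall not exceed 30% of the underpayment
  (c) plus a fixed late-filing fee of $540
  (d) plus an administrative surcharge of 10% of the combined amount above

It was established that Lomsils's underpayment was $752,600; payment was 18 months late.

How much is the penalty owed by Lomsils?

Accrued rate: 3% × 18 = 54%, capped at 30% → 30%
Failure-to-pay penalty: 30% of $752,600 = $225,780
Penalty before surcharge: $225,780 + $540 = $226,320
Administrative surcharge: 10% of $226,320 = $22,632
Total penalty: $226,320 + $22,632 = $248,952

$248,952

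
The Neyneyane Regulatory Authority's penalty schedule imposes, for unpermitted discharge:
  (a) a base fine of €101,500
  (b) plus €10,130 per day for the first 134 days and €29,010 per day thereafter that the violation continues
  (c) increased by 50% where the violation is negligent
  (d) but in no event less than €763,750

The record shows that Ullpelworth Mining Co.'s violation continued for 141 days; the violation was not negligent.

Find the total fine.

€1,661,990

First 134 days: 134 × €10,130 = €1,357,420
Remaining days: (141 − 134) × €29,010 = €203,070
Per-day component: €1,357,420 + €203,070 = €1,560,490
Base plus per-day: €101,500 + €1,560,490 = €1,661,990
The violation was not negligent: no 50% increase.
Minimum €763,750: €1,661,990 meets the minimum, no increase.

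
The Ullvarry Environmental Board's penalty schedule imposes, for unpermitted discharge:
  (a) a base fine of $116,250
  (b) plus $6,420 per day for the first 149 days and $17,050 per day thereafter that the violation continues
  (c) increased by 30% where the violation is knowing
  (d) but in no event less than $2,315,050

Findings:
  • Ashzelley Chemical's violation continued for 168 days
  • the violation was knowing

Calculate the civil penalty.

$2,315,050

First 149 days: 149 × $6,420 = $956,580
Remaining days: (168 − 149) × $17,050 = $323,950
Per-day component: $956,580 + $323,950 = $1,280,530
Base plus per-day: $116,250 + $1,280,530 = $1,396,780
Enhancement: 30% of $1,396,780 = $419,034
Enhanced fine: $1,396,780 + $419,034 = $1,815,814
Minimum $2,315,050: $1,815,814 is below the minimum → $2,315,050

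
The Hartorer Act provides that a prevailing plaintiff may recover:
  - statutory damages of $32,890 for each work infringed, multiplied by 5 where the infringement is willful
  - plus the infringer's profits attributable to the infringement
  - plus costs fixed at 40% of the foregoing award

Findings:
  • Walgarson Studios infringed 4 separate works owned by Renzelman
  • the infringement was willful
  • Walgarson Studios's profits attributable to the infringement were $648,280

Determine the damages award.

Statutory damages: 4 × $32,890 = $131,560
Multiplied by 5: 5 × $131,560 = $657,800
Combined award: $657,800 + $648,280 = $1,306,080
Costs: 40% of $1,306,080 = $522,432
Award plus costs: $1,306,080 + $522,432 = $1,828,512

$1,828,512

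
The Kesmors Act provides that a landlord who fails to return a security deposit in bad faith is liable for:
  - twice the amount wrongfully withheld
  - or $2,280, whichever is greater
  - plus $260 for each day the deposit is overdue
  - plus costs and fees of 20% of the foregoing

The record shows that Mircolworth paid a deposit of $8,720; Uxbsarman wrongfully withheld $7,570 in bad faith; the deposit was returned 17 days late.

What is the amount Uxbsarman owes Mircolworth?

$23,472

Doubled: 2 × $7,570 = $15,140
Minimum $2,280: $15,140 meets the minimum, no increase.
Late-return penalty: 17 × $260 = $4,420
Damages plus late penalty: $15,140 + $4,420 = $19,560
Costs and fees: 20% of $19,560 = $3,912
Total recovery: $19,560 + $3,912 = $23,472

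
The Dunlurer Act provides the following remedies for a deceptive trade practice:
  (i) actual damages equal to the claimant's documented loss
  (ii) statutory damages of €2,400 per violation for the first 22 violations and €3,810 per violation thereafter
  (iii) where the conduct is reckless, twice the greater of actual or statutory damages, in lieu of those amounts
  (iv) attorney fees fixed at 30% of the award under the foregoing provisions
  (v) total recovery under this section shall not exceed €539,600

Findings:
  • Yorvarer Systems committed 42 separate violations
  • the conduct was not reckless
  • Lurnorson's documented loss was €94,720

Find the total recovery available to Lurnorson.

€290,836

First 22 violations: 22 × €2,400 = €52,800
Remaining violations: (42 − 22) × €3,810 = €76,200
Statutory damages: €52,800 + €76,200 = €129,000
Conduct not reckless: the in-lieu enhancement does not apply.
Actual plus statutory damages: €94,720 + €129,000 = €223,720
Attorney fees: 30% of €223,720 = €67,116
Total before cap: €223,720 + €67,116 = €290,836
Cap at €539,600: €290,836 is within the cap, no reduction.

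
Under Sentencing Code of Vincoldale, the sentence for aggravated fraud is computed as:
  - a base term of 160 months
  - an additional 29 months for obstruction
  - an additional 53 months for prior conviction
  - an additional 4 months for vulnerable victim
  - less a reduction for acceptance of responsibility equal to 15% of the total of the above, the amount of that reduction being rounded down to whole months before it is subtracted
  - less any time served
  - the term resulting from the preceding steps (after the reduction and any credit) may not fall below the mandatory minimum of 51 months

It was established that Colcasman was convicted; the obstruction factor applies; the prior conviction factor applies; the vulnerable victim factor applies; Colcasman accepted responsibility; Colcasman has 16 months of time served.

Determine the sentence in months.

Sentence: 194 months

Obstruction enhancement: +29 months
Prior conviction enhancement: +53 months
Vulnerable victim enhancement: +4 months
Adjusted term: 160 months + 29 months + 53 months + 4 months = 246 months
Acceptance of responsibility reduction: 15% of 246 months = 36 months (rounded down)
After reduction: 246 − 36 = 210 months
Less time served: 210 months − 16 months = 194 months
Minimum 51 months: 194 months meets the minimum, no increase.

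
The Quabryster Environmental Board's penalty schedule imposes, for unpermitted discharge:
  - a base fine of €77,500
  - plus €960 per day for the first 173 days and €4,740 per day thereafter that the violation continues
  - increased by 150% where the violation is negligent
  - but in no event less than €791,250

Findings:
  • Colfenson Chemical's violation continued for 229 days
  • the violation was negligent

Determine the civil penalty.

€1,272,550

First 173 days: 173 × €960 = €166,080
Remaining days: (229 − 173) × €4,740 = €265,440
Per-day component: €166,080 + €265,440 = €431,520
Base plus per-day: €77,500 + €431,520 = €509,020
Enhancement: 150% of €509,020 = €763,530
Enhanced fine: €509,020 + €763,530 = €1,272,550
Minimum €791,250: €1,272,550 meets the minimum, no increase.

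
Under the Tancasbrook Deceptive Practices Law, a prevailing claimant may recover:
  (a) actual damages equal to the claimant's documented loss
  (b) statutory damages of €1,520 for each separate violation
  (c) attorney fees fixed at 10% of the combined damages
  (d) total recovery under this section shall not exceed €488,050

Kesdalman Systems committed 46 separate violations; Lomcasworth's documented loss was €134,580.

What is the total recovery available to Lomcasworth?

€224,950

Statutory damages: 46 × €1,520 = €69,920
Combined damages: €134,580 + €69,920 = €204,500
Attorney fees: 10% of €204,500 = €20,450
Total before cap: €204,500 + €20,450 = €224,950
Cap at €488,050: €224,950 is within the cap, no reduction.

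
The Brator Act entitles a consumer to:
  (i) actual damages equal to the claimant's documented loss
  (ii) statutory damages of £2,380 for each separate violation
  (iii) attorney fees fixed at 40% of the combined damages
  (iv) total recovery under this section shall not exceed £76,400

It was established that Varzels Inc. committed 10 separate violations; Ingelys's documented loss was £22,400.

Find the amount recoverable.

Statutory damages: 10 × £2,380 = £23,800
Combined damages: £22,400 + £23,800 = £46,200
Attorney fees: 40% of £46,200 = £18,480
Total before cap: £46,200 + £18,480 = £64,680
Cap at £76,400: £64,680 is within the cap, no reduction.

£64,680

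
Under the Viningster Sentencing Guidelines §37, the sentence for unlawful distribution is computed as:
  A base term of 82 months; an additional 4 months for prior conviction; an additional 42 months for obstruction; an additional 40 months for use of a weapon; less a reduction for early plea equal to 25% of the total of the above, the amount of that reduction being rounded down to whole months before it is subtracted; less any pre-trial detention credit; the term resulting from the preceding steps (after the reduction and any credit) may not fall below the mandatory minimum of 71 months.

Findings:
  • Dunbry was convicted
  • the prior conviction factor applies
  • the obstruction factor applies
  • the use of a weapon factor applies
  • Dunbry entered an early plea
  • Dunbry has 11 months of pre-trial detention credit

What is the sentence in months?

115 months

Prior conviction enhancement: +4 months
Obstruction enhancement: +42 months
Use of a weapon enhancement: +40 months
Adjusted term: 82 months + 4 months + 42 months + 40 months = 168 months
Early plea reduction: 25% of 168 months = 42 months (rounded down)
After reduction: 168 − 42 = 126 months
Less pre-trial detention credit: 126 months − 11 months = 115 months
Minimum 71 months: 115 months meets the minimum, no increase.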